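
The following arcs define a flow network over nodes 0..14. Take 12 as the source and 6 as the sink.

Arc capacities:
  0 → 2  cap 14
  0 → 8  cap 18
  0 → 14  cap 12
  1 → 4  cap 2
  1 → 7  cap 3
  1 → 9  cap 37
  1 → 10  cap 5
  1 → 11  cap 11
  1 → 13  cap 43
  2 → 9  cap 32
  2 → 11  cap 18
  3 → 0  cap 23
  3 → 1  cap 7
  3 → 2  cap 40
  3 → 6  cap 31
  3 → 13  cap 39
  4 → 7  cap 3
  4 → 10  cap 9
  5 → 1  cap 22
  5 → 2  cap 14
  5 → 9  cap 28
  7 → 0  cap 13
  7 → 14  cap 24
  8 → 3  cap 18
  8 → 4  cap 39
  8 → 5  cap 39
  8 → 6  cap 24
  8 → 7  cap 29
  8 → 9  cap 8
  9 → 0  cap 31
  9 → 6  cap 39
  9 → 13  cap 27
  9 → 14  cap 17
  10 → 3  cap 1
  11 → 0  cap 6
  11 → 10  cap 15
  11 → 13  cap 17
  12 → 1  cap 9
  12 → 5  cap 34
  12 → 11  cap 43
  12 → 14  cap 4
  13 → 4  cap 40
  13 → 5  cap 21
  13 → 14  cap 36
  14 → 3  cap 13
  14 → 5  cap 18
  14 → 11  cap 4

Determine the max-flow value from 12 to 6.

Maximum flow value: 71

augment #1: 12→1→9→6 bottleneck 9, total now 9
augment #2: 12→5→9→6 bottleneck 28, total now 37
augment #3: 12→14→3→6 bottleneck 4, total now 41
augment #4: 12→5→1→9→6 bottleneck 2, total now 43
augment #5: 12→11→0→8→6 bottleneck 6, total now 49
augment #6: 12→11→10→3→6 bottleneck 1, total now 50
augment #7: 12→11→13→14→3→6 bottleneck 9, total now 59
augment #8: 12→5→1→7→0→8→6 bottleneck 3, total now 62
augment #9: 12→5→1→9→0→8→6 bottleneck 1, total now 63
augment #10: 12→11→13→4→7→0→8→6 bottleneck 3, total now 66
augment #11: 12→11→13→5→1→9→0→8→6 bottleneck 5, total now 71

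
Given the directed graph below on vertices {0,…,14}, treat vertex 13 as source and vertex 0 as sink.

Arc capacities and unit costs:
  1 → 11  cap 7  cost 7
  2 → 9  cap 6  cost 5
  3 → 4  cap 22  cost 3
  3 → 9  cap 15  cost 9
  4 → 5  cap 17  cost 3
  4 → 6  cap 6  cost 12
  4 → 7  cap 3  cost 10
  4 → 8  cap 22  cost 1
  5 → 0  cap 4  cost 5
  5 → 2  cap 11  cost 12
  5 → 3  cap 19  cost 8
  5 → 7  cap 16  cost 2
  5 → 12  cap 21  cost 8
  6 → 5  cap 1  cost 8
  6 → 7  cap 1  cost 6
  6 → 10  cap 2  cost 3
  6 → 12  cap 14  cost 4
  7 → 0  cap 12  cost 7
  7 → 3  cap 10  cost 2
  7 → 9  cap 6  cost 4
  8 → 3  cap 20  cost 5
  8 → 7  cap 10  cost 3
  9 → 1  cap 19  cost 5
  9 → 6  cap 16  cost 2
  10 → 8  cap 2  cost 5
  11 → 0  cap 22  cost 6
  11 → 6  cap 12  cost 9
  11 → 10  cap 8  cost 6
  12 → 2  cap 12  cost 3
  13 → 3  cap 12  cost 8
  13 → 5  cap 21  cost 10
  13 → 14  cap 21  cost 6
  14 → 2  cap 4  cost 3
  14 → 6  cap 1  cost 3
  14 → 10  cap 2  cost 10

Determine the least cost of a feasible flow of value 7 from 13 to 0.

Minimum cost for 7 units: 117

shortest-cost path #1: 13→5→0 push 4 @ unit cost 15 (adds 60)
shortest-cost path #2: 13→5→7→0 push 3 @ unit cost 19 (adds 57)
total cost = 117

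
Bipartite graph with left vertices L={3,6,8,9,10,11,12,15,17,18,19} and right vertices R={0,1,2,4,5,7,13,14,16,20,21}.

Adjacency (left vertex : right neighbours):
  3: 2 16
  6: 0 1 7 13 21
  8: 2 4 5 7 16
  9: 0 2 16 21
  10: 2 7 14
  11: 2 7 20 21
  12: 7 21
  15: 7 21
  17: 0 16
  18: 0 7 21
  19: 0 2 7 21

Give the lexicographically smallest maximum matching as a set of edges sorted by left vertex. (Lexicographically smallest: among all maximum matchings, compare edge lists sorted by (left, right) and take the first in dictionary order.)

Lex-smallest maximum matching: {(3,2), (6,1), (8,4), (9,0), (10,14), (11,20), (12,7), (15,21), (17,16)}

|M| = 9 (so the lex-smallest maximum matching has 9 edges)
process left vertices in ascending order; for each, take the smallest-labelled available neighbour that still permits 9 edges overall, or leave it unmatched if none does
lex-smallest matching: {3-2, 6-1, 8-4, 9-0, 10-14, 11-20, 12-7, 15-21, 17-16}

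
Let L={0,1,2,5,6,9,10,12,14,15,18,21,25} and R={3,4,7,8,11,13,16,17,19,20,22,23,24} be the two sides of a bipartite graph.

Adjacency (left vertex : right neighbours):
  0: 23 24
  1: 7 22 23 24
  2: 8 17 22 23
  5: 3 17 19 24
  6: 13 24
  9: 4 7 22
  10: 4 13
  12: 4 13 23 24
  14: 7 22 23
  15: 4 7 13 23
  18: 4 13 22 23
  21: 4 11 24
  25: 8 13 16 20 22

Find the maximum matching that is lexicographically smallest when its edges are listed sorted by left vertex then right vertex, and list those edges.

Lex-smallest maximum matching: {(0,23), (1,7), (2,8), (5,3), (6,13), (9,4), (12,24), (14,22), (21,11), (25,16)}

|M| = 10 (so the lex-smallest maximum matching has 10 edges)
process left vertices in ascending order; for each, take the smallest-labelled available neighbour that still permits 10 edges overall, or leave it unmatched if none does
lex-smallest matching: {0-23, 1-7, 2-8, 5-3, 6-13, 9-4, 12-24, 14-22, 21-11, 25-16}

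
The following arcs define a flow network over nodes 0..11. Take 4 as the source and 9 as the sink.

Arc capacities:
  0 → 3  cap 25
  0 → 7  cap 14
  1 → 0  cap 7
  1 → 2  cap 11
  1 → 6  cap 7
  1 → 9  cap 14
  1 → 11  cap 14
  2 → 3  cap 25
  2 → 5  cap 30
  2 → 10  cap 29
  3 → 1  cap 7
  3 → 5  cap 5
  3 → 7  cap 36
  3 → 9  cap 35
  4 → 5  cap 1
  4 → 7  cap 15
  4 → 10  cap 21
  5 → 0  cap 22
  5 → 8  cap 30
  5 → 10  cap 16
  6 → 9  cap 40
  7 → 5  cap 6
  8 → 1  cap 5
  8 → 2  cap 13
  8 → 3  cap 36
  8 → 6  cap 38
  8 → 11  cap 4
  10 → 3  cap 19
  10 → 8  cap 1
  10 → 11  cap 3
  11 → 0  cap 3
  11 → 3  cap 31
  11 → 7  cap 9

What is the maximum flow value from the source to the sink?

augment #1: 4→10→3→9 bottleneck 19, total now 19
augment #2: 4→5→0→3→9 bottleneck 1, total now 20
augment #3: 4→10→8→1→9 bottleneck 1, total now 21
augment #4: 4→10→11→3→9 bottleneck 1, total now 22
augment #5: 4→7→5→0→3→9 bottleneck 6, total now 28

Maximum flow value: 28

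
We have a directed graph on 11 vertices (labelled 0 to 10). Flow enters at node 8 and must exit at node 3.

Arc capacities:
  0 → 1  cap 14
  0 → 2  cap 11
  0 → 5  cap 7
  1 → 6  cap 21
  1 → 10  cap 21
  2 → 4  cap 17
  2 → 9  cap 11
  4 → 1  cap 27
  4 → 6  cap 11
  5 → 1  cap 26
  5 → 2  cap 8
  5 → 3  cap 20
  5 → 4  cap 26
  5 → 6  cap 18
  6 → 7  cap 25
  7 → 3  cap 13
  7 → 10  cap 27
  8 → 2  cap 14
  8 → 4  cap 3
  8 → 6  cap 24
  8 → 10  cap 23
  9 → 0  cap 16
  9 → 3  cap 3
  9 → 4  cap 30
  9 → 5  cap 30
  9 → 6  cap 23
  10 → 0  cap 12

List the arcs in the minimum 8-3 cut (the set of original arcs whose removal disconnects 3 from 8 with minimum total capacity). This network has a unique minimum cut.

Min-cut arcs: {(0,5), (2,9), (7,3)} (total capacity 31)

augment #1: 8→2→9→3 push 3
augment #2: 8→6→7→3 push 13
augment #3: 8→2→9→5→3 push 8
augment #4: 8→10→0→5→3 push 7
max flow = 31; residual-reachable set from 8 gives S-side
cut edges (S→T): {(0,5), (2,9), (7,3)} total cap 31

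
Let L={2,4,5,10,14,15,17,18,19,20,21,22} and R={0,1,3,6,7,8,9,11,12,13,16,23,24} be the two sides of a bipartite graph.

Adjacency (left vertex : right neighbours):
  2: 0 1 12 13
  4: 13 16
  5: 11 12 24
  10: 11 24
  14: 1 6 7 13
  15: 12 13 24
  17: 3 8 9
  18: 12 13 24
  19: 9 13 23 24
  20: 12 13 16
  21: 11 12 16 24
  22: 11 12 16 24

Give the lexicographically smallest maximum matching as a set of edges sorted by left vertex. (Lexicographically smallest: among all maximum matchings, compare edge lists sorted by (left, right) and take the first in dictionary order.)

|M| = 9 (so the lex-smallest maximum matching has 9 edges)
process left vertices in ascending order; for each, take the smallest-labelled available neighbour that still permits 9 edges overall, or leave it unmatched if none does
lex-smallest matching: {2-0, 4-13, 5-11, 10-24, 14-1, 15-12, 17-3, 19-9, 20-16}

Lex-smallest maximum matching: {(2,0), (4,13), (5,11), (10,24), (14,1), (15,12), (17,3), (19,9), (20,16)}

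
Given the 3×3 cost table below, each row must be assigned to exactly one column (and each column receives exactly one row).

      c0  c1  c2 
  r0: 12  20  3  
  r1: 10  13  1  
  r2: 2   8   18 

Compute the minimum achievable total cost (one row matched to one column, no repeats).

Minimum assignment cost: 18

optimal assignment: row0→col2 (cost 3), row1→col1 (cost 13), row2→col0 (cost 2)
total = 3 + 13 + 2 = 18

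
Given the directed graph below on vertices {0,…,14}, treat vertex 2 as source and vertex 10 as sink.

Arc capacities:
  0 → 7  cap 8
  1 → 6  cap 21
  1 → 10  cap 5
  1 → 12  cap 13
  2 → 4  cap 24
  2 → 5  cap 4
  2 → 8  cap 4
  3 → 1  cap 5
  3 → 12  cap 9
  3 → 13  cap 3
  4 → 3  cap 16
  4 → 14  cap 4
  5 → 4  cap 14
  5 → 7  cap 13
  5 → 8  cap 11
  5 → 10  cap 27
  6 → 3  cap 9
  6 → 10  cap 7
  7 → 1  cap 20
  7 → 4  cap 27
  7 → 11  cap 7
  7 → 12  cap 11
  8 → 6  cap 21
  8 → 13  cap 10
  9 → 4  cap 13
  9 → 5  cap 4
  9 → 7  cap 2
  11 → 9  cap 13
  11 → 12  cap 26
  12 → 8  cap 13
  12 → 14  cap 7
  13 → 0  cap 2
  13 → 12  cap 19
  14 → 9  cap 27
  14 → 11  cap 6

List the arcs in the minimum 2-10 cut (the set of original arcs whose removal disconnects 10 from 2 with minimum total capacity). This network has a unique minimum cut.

augment #1: 2→5→10 push 4
augment #2: 2→8→6→10 push 4
augment #3: 2→4→3→1→10 push 5
augment #4: 2→4→14→9→5→10 push 4
augment #5: 2→4→3→12→8→6→10 push 3
max flow = 20; residual-reachable set from 2 gives S-side
cut edges (S→T): {(1,10), (2,5), (6,10), (9,5)} total cap 20

Min-cut arcs: {(1,10), (2,5), (6,10), (9,5)} (total capacity 20)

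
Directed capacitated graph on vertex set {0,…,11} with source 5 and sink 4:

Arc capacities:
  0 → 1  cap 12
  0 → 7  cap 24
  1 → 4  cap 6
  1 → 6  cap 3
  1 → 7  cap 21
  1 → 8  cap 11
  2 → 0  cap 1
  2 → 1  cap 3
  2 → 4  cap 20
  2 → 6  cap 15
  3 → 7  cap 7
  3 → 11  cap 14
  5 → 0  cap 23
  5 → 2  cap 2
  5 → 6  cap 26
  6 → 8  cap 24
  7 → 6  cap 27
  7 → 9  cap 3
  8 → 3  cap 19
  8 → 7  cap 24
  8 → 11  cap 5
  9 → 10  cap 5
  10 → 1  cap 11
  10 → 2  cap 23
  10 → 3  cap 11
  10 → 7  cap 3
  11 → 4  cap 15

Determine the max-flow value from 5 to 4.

Maximum flow value: 26

augment #1: 5→2→4 bottleneck 2, total now 2
augment #2: 5→0→1→4 bottleneck 6, total now 8
augment #3: 5→6→8→11→4 bottleneck 5, total now 13
augment #4: 5→6→8→3→11→4 bottleneck 10, total now 23
augment #5: 5→0→7→9→10→2→4 bottleneck 3, total now 26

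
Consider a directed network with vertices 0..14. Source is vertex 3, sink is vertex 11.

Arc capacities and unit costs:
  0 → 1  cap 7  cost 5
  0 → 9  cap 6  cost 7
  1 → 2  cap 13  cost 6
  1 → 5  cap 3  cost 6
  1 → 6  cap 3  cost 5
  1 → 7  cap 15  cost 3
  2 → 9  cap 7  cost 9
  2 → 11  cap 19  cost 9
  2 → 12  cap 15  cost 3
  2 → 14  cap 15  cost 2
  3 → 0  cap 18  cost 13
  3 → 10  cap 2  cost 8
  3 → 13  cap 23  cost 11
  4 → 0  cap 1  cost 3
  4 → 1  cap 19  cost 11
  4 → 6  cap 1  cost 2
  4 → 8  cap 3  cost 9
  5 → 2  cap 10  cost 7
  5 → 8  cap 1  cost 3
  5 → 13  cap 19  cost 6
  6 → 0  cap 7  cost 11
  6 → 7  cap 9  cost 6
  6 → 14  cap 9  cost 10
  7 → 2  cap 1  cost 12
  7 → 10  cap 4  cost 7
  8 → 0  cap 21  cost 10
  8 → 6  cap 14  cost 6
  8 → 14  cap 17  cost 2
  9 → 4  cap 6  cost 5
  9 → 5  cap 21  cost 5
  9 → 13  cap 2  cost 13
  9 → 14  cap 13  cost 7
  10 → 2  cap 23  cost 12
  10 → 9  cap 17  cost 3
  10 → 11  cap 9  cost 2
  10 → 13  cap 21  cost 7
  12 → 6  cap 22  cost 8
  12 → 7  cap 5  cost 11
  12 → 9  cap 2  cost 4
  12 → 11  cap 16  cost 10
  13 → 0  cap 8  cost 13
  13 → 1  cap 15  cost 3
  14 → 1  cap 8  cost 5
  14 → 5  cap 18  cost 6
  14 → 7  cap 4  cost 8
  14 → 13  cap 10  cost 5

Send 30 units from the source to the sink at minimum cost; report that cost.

Minimum cost for 30 units: 992

shortest-cost path #1: 3→10→11 push 2 @ unit cost 10 (adds 20)
shortest-cost path #2: 3→13→1→7→10→11 push 4 @ unit cost 26 (adds 104)
shortest-cost path #3: 3→13→1→2→11 push 11 @ unit cost 29 (adds 319)
shortest-cost path #4: 3→0→1→2→11 push 2 @ unit cost 33 (adds 66)
shortest-cost path #5: 3→0→1→5→2→11 push 3 @ unit cost 40 (adds 120)
shortest-cost path #6: 3→0→9→5→2→11 push 3 @ unit cost 41 (adds 123)
shortest-cost path #7: 3→0→9→5→2→12→11 push 3 @ unit cost 45 (adds 135)
shortest-cost path #8: 3→0→1→7→2→12→11 push 1 @ unit cost 46 (adds 46)
shortest-cost path #9: 3→0→1→6→14→5→2→12→11 push 1 @ unit cost 59 (adds 59)
total cost = 992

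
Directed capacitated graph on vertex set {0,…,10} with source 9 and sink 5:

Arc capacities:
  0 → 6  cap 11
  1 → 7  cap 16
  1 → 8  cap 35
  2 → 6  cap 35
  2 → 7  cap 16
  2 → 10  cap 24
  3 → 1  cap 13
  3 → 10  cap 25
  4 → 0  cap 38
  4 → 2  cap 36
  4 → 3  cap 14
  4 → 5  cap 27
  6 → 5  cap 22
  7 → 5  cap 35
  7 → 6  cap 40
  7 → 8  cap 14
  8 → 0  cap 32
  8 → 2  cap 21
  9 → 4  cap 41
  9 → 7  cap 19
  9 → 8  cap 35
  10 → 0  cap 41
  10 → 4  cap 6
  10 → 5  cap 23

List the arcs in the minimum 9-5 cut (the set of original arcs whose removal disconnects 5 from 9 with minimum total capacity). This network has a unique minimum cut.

augment #1: 9→4→5 push 27
augment #2: 9→7→5 push 19
augment #3: 9→4→0→6→5 push 11
augment #4: 9→4→2→6→5 push 3
augment #5: 9→8→2→6→5 push 8
augment #6: 9→8→2→7→5 push 13
augment #7: 9→8→0→4→2→7→5 push 3
augment #8: 9→8→0→4→2→10→5 push 8
max flow = 92; residual-reachable set from 9 gives S-side
cut edges (S→T): {(0,6), (8,2), (9,4), (9,7)} total cap 92

Min-cut arcs: {(0,6), (8,2), (9,4), (9,7)} (total capacity 92)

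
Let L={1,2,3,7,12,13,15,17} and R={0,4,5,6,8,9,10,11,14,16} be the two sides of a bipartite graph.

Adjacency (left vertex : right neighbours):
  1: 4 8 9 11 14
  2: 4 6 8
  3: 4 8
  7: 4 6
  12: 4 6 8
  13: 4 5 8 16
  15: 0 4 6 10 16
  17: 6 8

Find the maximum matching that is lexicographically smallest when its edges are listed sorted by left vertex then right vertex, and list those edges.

|M| = 6 (so the lex-smallest maximum matching has 6 edges)
process left vertices in ascending order; for each, take the smallest-labelled available neighbour that still permits 6 edges overall, or leave it unmatched if none does
lex-smallest matching: {1-9, 2-4, 3-8, 7-6, 13-5, 15-0}

Lex-smallest maximum matching: {(1,9), (2,4), (3,8), (7,6), (13,5), (15,0)}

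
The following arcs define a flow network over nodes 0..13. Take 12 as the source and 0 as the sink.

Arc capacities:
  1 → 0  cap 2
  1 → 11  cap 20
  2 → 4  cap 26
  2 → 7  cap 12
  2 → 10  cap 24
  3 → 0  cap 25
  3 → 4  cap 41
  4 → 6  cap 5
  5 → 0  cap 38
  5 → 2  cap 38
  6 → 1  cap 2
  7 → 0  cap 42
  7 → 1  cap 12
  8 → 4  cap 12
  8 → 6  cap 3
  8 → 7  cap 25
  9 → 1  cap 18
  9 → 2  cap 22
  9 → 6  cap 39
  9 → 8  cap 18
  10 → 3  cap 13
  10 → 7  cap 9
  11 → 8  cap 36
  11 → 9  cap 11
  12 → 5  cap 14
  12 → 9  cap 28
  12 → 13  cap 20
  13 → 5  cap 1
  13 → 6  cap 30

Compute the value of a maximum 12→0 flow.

augment #1: 12→5→0 bottleneck 14, total now 14
augment #2: 12→9→1→0 bottleneck 2, total now 16
augment #3: 12→13→5→0 bottleneck 1, total now 17
augment #4: 12→9→2→7→0 bottleneck 12, total now 29
augment #5: 12→9→8→7→0 bottleneck 14, total now 43
augment #6: 12→13→6→1→9→8→7→0 bottleneck 2, total now 45

Maximum flow value: 45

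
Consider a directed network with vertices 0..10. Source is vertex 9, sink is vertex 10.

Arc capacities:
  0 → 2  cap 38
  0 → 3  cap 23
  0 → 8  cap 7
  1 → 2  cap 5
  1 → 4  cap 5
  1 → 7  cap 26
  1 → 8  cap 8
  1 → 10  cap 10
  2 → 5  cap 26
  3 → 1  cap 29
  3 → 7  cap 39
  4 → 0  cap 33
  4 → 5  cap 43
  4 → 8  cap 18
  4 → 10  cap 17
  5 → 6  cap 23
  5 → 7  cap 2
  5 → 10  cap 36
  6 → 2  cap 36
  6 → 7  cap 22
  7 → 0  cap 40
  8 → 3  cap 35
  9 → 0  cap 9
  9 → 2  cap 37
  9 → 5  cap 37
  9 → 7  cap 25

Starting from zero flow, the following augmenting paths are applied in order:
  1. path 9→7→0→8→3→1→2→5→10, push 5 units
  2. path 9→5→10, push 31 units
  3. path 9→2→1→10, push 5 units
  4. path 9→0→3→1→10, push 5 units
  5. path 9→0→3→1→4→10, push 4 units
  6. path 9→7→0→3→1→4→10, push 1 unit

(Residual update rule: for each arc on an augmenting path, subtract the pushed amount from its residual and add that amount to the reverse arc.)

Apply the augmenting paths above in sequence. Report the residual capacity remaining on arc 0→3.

Residual capacity of (0,3): 13

after path 1 (9→7→0→8→3→1→2→5→10, push 5): res(0,3)=23
after path 2 (9→5→10, push 31): res(0,3)=23
after path 3 (9→2→1→10, push 5): res(0,3)=23
after path 4 (9→0→3→1→10, push 5): res(0,3)=18
after path 5 (9→0→3→1→4→10, push 4): res(0,3)=14
after path 6 (9→7→0→3→1→4→10, push 1): res(0,3)=13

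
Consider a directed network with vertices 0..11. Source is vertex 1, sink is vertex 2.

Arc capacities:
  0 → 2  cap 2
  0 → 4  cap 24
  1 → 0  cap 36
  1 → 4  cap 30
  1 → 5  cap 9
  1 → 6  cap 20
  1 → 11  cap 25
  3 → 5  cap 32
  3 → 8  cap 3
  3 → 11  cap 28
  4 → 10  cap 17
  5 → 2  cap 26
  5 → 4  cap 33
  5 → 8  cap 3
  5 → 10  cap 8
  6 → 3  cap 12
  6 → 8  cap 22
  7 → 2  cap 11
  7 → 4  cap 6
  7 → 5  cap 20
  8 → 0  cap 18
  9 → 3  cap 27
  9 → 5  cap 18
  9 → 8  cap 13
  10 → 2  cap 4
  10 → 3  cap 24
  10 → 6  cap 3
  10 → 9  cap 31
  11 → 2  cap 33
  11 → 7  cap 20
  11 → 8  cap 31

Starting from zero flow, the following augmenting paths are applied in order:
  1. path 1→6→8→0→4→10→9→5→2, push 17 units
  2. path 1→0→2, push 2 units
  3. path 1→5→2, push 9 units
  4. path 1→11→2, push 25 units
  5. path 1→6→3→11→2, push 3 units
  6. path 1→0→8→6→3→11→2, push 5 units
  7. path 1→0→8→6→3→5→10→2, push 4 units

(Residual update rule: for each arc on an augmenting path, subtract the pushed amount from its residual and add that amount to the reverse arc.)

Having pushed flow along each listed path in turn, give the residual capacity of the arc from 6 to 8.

after path 1 (1→6→8→0→4→10→9→5→2, push 17): res(6,8)=5
after path 2 (1→0→2, push 2): res(6,8)=5
after path 3 (1→5→2, push 9): res(6,8)=5
after path 4 (1→11→2, push 25): res(6,8)=5
after path 5 (1→6→3→11→2, push 3): res(6,8)=5
after path 6 (1→0→8→6→3→11→2, push 5): res(6,8)=10
after path 7 (1→0→8→6→3→5→10→2, push 4): res(6,8)=14

Residual capacity of (6,8): 14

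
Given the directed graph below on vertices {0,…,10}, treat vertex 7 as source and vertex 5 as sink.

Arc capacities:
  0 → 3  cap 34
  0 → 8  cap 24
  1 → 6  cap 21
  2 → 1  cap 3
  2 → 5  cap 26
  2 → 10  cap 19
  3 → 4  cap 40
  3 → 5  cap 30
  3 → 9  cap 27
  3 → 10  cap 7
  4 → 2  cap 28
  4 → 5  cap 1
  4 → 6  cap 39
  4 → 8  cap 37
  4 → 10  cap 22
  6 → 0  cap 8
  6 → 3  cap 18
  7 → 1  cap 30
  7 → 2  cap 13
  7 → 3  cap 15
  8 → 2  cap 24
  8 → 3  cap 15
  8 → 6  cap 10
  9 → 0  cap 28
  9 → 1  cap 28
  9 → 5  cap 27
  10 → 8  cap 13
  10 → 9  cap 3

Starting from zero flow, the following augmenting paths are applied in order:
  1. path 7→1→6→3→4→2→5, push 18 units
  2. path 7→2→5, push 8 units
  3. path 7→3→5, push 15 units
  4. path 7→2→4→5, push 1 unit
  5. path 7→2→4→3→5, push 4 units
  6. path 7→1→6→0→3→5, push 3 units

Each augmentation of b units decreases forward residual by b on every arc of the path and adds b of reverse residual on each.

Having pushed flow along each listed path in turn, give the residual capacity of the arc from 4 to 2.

after path 1 (7→1→6→3→4→2→5, push 18): res(4,2)=10
after path 2 (7→2→5, push 8): res(4,2)=10
after path 3 (7→3→5, push 15): res(4,2)=10
after path 4 (7→2→4→5, push 1): res(4,2)=11
after path 5 (7→2→4→3→5, push 4): res(4,2)=15
after path 6 (7→1→6→0→3→5, push 3): res(4,2)=15

Residual capacity of (4,2): 15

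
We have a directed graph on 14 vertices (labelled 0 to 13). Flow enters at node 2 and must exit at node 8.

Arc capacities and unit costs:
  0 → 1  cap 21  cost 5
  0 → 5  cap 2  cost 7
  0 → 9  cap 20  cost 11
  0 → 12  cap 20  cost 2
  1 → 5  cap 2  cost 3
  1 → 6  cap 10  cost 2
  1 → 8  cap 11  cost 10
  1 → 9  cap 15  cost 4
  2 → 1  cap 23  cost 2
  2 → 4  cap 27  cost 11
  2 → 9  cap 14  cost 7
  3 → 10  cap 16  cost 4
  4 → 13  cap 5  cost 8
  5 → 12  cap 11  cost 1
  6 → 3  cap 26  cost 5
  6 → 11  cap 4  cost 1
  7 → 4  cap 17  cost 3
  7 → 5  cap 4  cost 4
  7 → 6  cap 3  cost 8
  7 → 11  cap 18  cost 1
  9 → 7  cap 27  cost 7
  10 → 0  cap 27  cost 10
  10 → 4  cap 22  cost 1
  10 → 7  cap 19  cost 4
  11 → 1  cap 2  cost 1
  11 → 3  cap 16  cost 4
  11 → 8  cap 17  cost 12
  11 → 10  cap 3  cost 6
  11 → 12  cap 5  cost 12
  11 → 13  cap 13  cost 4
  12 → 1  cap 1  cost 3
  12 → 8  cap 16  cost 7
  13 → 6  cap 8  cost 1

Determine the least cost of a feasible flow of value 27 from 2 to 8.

shortest-cost path #1: 2→1→8 push 11 @ unit cost 12 (adds 132)
shortest-cost path #2: 2→1→5→12→8 push 2 @ unit cost 13 (adds 26)
shortest-cost path #3: 2→1→6→11→8 push 4 @ unit cost 17 (adds 68)
shortest-cost path #4: 2→1→9→7→5→12→8 push 4 @ unit cost 25 (adds 100)
shortest-cost path #5: 2→1→9→7→11→8 push 2 @ unit cost 26 (adds 52)
shortest-cost path #6: 2→9→7→11→8 push 4 @ unit cost 27 (adds 108)
total cost = 486

Minimum cost for 27 units: 486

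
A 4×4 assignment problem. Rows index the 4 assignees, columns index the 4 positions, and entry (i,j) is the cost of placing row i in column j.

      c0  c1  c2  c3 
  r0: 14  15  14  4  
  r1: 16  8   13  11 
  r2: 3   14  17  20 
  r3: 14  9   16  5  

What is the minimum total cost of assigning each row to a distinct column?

Minimum assignment cost: 29

optimal assignment: row0→col3 (cost 4), row1→col2 (cost 13), row2→col0 (cost 3), row3→col1 (cost 9)
total = 4 + 13 + 3 + 9 = 29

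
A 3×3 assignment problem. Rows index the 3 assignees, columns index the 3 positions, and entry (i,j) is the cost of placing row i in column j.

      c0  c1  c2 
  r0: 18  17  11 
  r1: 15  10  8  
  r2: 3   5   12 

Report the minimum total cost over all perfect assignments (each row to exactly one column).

Minimum assignment cost: 24

optimal assignment: row0→col2 (cost 11), row1→col1 (cost 10), row2→col0 (cost 3)
total = 11 + 10 + 3 = 24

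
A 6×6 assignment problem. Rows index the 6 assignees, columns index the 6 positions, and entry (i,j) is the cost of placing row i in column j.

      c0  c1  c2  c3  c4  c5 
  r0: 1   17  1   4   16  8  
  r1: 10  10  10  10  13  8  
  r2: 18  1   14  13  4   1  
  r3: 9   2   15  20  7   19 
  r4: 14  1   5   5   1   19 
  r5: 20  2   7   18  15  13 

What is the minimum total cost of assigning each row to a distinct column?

Minimum assignment cost: 22

optimal assignment: row0→col0 (cost 1), row1→col3 (cost 10), row2→col5 (cost 1), row3→col1 (cost 2), row4→col4 (cost 1), row5→col2 (cost 7)
total = 1 + 10 + 1 + 2 + 1 + 7 = 22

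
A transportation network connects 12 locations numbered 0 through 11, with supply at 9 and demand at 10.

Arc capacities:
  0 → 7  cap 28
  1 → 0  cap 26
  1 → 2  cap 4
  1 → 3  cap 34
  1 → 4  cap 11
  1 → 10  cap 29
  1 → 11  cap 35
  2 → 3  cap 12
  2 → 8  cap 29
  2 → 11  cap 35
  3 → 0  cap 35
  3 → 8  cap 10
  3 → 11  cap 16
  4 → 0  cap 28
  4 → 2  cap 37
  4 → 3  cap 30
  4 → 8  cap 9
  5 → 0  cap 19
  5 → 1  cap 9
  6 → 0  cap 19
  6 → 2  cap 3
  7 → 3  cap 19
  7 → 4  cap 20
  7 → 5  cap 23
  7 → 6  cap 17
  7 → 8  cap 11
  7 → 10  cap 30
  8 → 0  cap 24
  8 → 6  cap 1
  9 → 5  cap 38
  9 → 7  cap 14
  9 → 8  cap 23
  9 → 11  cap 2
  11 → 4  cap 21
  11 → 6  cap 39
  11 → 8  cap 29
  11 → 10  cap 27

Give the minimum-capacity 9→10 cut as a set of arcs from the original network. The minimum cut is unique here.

Min-cut arcs: {(0,7), (5,1), (8,6), (9,7), (9,11)} (total capacity 54)

augment #1: 9→7→10 push 14
augment #2: 9→11→10 push 2
augment #3: 9→5→1→10 push 9
augment #4: 9→5→0→7→10 push 16
augment #5: 9→8→6→2→11→10 push 1
augment #6: 9→5→0→7→3→11→10 push 3
augment #7: 9→8→0→7→3→11→10 push 9
max flow = 54; residual-reachable set from 9 gives S-side
cut edges (S→T): {(0,7), (5,1), (8,6), (9,7), (9,11)} total cap 54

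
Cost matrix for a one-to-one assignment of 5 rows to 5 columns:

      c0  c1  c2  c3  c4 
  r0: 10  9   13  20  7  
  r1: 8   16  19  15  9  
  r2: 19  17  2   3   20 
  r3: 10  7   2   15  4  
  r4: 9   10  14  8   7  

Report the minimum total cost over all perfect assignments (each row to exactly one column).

Minimum assignment cost: 29

optimal assignment: row0→col1 (cost 9), row1→col0 (cost 8), row2→col3 (cost 3), row3→col2 (cost 2), row4→col4 (cost 7)
total = 9 + 8 + 3 + 2 + 7 = 29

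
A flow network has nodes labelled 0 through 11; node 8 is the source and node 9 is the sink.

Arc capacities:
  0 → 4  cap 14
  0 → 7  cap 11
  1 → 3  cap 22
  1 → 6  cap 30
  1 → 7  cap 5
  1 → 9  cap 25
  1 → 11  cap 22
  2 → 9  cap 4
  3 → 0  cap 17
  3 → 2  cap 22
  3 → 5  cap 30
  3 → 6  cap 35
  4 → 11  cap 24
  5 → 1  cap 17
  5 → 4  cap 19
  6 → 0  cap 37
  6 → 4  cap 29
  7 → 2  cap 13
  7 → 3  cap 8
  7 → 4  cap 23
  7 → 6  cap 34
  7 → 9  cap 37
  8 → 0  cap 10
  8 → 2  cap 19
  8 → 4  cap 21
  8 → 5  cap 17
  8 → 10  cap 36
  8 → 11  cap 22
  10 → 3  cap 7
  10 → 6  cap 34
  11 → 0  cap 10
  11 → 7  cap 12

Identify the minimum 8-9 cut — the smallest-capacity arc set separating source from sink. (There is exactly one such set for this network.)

Min-cut arcs: {(0,7), (2,9), (5,1), (11,7)} (total capacity 44)

augment #1: 8→2→9 push 4
augment #2: 8→0→7→9 push 10
augment #3: 8→5→1→9 push 17
augment #4: 8→11→7→9 push 12
augment #5: 8→11→0→7→9 push 1
max flow = 44; residual-reachable set from 8 gives S-side
cut edges (S→T): {(0,7), (2,9), (5,1), (11,7)} total cap 44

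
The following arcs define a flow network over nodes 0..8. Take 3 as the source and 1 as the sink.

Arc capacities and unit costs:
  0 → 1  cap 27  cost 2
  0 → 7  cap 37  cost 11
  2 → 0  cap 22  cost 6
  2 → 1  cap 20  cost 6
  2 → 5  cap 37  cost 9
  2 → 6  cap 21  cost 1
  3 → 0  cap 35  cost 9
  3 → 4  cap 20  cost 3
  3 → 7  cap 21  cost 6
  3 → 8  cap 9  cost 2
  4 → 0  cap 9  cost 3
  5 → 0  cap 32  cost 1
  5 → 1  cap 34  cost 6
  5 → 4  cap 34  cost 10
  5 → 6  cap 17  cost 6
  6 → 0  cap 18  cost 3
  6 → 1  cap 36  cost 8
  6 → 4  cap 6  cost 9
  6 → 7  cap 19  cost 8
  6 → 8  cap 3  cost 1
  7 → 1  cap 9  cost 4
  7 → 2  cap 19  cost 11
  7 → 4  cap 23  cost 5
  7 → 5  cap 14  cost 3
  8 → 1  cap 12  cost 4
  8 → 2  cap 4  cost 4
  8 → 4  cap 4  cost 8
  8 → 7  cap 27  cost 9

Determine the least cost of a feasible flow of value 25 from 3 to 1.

Minimum cost for 25 units: 196

shortest-cost path #1: 3→8→1 push 9 @ unit cost 6 (adds 54)
shortest-cost path #2: 3→4→0→1 push 9 @ unit cost 8 (adds 72)
shortest-cost path #3: 3→7→1 push 7 @ unit cost 10 (adds 70)
total cost = 196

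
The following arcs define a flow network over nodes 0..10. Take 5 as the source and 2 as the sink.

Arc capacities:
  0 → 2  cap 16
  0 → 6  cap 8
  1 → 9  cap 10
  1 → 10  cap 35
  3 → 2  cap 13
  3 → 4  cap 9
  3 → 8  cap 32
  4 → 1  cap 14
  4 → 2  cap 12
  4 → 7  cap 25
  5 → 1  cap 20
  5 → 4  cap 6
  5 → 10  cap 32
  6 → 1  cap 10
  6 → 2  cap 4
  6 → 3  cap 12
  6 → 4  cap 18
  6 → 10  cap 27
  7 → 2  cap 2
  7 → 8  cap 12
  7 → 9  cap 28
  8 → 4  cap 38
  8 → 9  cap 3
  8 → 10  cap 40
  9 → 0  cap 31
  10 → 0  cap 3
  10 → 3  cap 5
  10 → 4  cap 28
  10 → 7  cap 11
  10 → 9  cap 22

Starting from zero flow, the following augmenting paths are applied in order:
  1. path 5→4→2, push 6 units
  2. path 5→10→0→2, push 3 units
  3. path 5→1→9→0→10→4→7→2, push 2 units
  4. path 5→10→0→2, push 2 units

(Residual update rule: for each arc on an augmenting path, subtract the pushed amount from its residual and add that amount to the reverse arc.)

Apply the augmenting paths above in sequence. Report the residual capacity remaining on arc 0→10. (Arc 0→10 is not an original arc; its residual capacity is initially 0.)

after path 1 (5→4→2, push 6): res(0,10)=0
after path 2 (5→10→0→2, push 3): res(0,10)=3
after path 3 (5→1→9→0→10→4→7→2, push 2): res(0,10)=1
after path 4 (5→10→0→2, push 2): res(0,10)=3

Residual capacity of (0,10): 3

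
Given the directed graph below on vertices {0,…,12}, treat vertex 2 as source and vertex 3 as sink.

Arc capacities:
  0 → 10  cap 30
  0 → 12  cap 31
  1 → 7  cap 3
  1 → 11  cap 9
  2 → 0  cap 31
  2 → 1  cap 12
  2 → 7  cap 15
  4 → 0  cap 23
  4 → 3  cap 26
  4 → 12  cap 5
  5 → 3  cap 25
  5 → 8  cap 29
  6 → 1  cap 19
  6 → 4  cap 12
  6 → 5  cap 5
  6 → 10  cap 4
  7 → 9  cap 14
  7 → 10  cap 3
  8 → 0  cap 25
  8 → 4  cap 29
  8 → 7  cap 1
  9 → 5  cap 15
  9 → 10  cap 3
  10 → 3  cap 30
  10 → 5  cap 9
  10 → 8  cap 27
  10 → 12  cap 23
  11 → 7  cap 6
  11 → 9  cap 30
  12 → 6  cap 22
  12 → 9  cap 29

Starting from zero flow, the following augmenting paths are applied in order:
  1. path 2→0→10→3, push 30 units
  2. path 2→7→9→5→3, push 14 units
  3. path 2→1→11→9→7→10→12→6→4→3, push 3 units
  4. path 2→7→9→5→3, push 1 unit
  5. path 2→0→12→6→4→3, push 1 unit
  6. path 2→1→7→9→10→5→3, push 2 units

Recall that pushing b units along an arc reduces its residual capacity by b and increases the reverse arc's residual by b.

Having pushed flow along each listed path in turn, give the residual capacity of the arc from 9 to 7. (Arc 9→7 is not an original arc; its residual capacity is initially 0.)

Residual capacity of (9,7): 14

after path 1 (2→0→10→3, push 30): res(9,7)=0
after path 2 (2→7→9→5→3, push 14): res(9,7)=14
after path 3 (2→1→11→9→7→10→12→6→4→3, push 3): res(9,7)=11
after path 4 (2→7→9→5→3, push 1): res(9,7)=12
after path 5 (2→0→12→6→4→3, push 1): res(9,7)=12
after path 6 (2→1→7→9→10→5→3, push 2): res(9,7)=14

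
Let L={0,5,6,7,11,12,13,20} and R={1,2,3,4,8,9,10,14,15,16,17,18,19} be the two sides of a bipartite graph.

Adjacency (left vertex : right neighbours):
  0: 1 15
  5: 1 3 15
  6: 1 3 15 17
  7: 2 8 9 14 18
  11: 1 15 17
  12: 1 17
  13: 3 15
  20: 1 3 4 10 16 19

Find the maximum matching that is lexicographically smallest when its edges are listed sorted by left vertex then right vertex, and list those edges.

|M| = 6 (so the lex-smallest maximum matching has 6 edges)
process left vertices in ascending order; for each, take the smallest-labelled available neighbour that still permits 6 edges overall, or leave it unmatched if none does
lex-smallest matching: {0-1, 5-3, 6-15, 7-2, 11-17, 20-4}

Lex-smallest maximum matching: {(0,1), (5,3), (6,15), (7,2), (11,17), (20,4)}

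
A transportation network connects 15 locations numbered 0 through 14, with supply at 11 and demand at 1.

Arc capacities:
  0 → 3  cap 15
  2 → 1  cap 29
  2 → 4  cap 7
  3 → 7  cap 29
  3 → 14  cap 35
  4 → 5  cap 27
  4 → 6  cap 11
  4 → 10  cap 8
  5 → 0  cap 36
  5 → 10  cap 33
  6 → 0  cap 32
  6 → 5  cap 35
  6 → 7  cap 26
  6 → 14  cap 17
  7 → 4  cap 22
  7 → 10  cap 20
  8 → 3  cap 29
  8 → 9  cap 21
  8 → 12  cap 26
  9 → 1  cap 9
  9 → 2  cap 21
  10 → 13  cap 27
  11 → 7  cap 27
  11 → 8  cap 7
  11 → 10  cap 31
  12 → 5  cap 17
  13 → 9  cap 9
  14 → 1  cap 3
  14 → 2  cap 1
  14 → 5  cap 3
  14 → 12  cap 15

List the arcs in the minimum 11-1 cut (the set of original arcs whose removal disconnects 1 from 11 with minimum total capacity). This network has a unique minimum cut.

augment #1: 11→8→9→1 push 7
augment #2: 11→10→13→9→1 push 2
augment #3: 11→7→4→6→14→1 push 3
augment #4: 11→10→13→9→2→1 push 7
augment #5: 11→7→4→6→14→2→1 push 1
max flow = 20; residual-reachable set from 11 gives S-side
cut edges (S→T): {(11,8), (13,9), (14,1), (14,2)} total cap 20

Min-cut arcs: {(11,8), (13,9), (14,1), (14,2)} (total capacity 20)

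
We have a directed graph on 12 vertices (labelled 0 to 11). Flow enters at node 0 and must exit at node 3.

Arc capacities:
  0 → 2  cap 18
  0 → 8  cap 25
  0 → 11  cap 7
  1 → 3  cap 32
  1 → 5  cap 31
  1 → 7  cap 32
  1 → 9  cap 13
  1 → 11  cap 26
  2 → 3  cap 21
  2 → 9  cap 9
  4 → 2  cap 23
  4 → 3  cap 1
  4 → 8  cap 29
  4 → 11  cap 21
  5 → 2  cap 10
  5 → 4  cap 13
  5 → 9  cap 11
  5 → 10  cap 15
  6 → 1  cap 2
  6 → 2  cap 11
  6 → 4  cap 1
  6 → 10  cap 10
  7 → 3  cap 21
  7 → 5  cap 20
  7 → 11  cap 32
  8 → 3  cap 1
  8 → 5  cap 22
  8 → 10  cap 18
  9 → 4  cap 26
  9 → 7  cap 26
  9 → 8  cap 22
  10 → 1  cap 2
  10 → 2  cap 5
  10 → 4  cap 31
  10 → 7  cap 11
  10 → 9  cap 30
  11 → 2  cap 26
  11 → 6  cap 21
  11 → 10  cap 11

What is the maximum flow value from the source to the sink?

Maximum flow value: 48

augment #1: 0→2→3 bottleneck 18, total now 18
augment #2: 0→8→3 bottleneck 1, total now 19
augment #3: 0→11→2→3 bottleneck 3, total now 22
augment #4: 0→8→5→4→3 bottleneck 1, total now 23
augment #5: 0→8→10→1→3 bottleneck 2, total now 25
augment #6: 0→8→10→7→3 bottleneck 11, total now 36
augment #7: 0→11→6→1→3 bottleneck 2, total now 38
augment #8: 0→8→5→9→7→3 bottleneck 10, total now 48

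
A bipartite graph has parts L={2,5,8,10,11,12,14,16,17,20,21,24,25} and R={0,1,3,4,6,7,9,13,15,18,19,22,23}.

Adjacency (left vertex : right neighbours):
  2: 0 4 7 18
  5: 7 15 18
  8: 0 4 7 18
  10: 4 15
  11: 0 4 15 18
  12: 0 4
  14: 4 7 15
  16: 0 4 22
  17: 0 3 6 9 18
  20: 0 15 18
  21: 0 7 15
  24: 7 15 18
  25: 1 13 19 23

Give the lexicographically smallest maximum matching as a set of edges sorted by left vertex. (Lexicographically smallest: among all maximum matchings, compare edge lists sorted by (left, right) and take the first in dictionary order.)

Lex-smallest maximum matching: {(2,0), (5,7), (8,4), (10,15), (11,18), (16,22), (17,3), (25,1)}

|M| = 8 (so the lex-smallest maximum matching has 8 edges)
process left vertices in ascending order; for each, take the smallest-labelled available neighbour that still permits 8 edges overall, or leave it unmatched if none does
lex-smallest matching: {2-0, 5-7, 8-4, 10-15, 11-18, 16-22, 17-3, 25-1}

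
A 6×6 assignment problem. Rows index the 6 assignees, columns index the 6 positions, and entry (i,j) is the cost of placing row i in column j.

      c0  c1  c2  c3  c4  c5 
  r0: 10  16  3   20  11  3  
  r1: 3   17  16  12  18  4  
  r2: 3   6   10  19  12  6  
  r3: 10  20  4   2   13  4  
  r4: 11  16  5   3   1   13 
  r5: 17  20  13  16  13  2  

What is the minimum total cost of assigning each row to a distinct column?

Minimum assignment cost: 17

optimal assignment: row0→col2 (cost 3), row1→col0 (cost 3), row2→col1 (cost 6), row3→col3 (cost 2), row4→col4 (cost 1), row5→col5 (cost 2)
total = 3 + 3 + 6 + 2 + 1 + 2 = 17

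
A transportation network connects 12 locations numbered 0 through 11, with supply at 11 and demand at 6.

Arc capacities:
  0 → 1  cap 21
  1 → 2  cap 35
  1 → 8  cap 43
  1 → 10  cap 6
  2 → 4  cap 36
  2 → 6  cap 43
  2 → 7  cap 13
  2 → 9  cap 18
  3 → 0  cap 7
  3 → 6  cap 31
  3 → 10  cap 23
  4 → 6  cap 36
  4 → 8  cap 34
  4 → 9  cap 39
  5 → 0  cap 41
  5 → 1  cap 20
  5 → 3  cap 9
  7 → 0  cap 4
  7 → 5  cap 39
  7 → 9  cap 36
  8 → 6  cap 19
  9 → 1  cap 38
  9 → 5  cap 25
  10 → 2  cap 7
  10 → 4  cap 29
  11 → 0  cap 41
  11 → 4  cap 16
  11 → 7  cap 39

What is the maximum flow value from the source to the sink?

augment #1: 11→4→6 bottleneck 16, total now 16
augment #2: 11→0→1→2→6 bottleneck 21, total now 37
augment #3: 11→7→5→3→6 bottleneck 9, total now 46
augment #4: 11→7→5→1→2→6 bottleneck 14, total now 60
augment #5: 11→7→5→1→8→6 bottleneck 6, total now 66
augment #6: 11→7→9→1→8→6 bottleneck 10, total now 76

Maximum flow value: 76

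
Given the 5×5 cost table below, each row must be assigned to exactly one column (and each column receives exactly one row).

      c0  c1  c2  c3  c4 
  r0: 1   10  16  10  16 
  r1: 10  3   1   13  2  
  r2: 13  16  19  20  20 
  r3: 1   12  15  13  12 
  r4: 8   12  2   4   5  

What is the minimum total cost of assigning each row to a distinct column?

Minimum assignment cost: 31

optimal assignment: row0→col3 (cost 10), row1→col4 (cost 2), row2→col1 (cost 16), row3→col0 (cost 1), row4→col2 (cost 2)
total = 10 + 2 + 16 + 1 + 2 = 31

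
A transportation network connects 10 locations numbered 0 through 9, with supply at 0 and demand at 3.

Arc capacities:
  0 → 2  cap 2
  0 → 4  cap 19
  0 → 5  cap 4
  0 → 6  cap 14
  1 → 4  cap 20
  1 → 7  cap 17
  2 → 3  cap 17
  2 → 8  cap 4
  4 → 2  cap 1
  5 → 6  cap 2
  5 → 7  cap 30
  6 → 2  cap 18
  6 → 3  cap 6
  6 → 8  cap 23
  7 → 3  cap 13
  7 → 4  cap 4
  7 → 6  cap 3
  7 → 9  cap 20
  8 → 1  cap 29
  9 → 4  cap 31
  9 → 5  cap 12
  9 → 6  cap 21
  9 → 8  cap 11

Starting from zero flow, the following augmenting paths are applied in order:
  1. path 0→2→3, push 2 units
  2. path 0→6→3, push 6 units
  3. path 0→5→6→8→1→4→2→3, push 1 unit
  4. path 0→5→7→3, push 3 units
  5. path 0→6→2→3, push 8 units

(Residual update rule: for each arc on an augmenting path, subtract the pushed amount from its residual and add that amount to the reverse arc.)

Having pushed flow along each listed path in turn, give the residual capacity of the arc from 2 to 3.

Residual capacity of (2,3): 6

after path 1 (0→2→3, push 2): res(2,3)=15
after path 2 (0→6→3, push 6): res(2,3)=15
after path 3 (0→5→6→8→1→4→2→3, push 1): res(2,3)=14
after path 4 (0→5→7→3, push 3): res(2,3)=14
after path 5 (0→6→2→3, push 8): res(2,3)=6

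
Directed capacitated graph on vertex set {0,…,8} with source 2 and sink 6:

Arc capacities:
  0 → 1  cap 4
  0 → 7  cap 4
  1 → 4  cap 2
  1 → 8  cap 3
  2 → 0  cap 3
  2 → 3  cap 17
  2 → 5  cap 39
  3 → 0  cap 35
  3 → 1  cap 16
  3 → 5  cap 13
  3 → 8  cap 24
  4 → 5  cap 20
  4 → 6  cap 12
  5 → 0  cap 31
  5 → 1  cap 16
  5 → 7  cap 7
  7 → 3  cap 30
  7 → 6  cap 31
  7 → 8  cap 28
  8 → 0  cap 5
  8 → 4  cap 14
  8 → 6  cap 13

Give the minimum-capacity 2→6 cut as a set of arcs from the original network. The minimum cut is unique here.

Min-cut arcs: {(0,7), (1,4), (1,8), (2,3), (5,7)} (total capacity 33)

augment #1: 2→0→7→6 push 3
augment #2: 2→3→8→6 push 13
augment #3: 2→5→7→6 push 7
augment #4: 2→3→0→7→6 push 1
augment #5: 2→3→1→4→6 push 2
augment #6: 2→3→8→4→6 push 1
augment #7: 2→5→1→8→4→6 push 3
augment #8: 2→5→0→3→8→4→6 push 1
augment #9: 2→5→1→3→8→4→6 push 2
max flow = 33; residual-reachable set from 2 gives S-side
cut edges (S→T): {(0,7), (1,4), (1,8), (2,3), (5,7)} total cap 33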